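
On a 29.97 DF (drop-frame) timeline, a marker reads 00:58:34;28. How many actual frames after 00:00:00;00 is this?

Complete 10-minute blocks: 5, each 17982 frames → 89910.
Remaining 8 whole minutes in the current block: 1800 + 7 × 1798 = 14386 frames.
Within the current minute: 34 × 30 + 28 − 2 = 1046 (labels ;00/;01 skipped at this minute). Total = 89910 + 14386 + 1046 = 105342.

105342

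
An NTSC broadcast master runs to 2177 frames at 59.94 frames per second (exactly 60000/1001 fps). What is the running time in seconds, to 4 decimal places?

Running time = 2177 × 1001/60000 = 2179177/60000 s ≈ 36.3196 s.

36.3196 seconds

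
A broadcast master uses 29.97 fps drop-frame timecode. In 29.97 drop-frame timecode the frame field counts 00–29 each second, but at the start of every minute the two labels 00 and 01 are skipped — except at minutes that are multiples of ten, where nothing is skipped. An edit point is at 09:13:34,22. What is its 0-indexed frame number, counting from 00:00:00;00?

995446

Complete 10-minute blocks: 55, each 17982 frames → 989010.
Remaining 3 whole minutes in the current block: 1800 + 2 × 1798 = 5396 frames.
Within the current minute: 34 × 30 + 22 − 2 = 1040 (labels ;00/;01 skipped at this minute). Total = 989010 + 5396 + 1040 = 995446.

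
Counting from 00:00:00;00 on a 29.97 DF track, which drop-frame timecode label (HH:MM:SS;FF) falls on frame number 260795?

02:25:01;27

Ten DF minutes hold 17982 frames, so frame 260795 lies in block 14 (frames 251748–269729) with 9047 frames into that block.
The block's first minute is 1800 frames and the rest 1798 each; 9047 frames reaches minute 5, so 14 × 18 + 5 × 2 = 262 labels have been skipped so far.
Adding those back, label number 260795 + 262 = 261057 at 30 labels/s is 8701 s + 27 f = 2 h 25 min 1 s frame 27, i.e. 02:25:01;27.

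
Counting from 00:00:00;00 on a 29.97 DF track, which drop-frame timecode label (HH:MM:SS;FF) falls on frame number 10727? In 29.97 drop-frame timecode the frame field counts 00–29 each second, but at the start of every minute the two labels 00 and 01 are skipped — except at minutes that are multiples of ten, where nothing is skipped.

00:05:57;27

Ten DF minutes hold 17982 frames, so frame 10727 lies in block 0 (frames 0–17981) with 10727 frames into that block.
The block's first minute is 1800 frames and the rest 1798 each; 10727 frames reaches minute 5, so 0 × 18 + 5 × 2 = 10 labels have been skipped so far.
Adding those back, label number 10727 + 10 = 10737 at 30 labels/s is 357 s + 27 f = 0 h 5 min 57 s frame 27, i.e. 00:05:57;27.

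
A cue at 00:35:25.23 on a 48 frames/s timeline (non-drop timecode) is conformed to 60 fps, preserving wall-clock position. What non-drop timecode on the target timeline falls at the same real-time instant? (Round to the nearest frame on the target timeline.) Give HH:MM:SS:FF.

Source frame index: (0×3600 + 35×60 + 25) × 48 + 23 = 102023.
Real time: 102023 / (48) = 102023/48 s.
Target frame: (102023/48) × (60) = 510115/4 ≈ 127528.750 → 127529.
At 60 labels/s: frame 127529 → 00:35:25:29.

00:35:25:29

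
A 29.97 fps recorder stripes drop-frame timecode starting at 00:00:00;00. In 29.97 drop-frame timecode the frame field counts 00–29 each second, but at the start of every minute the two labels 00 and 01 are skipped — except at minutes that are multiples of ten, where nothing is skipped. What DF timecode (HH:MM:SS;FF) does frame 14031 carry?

00:07:48;05

Each 10-minute DF block holds 10 × 60 × 30 − 9 × 2 = 17982 frames. 14031 ÷ 17982 → 0 full blocks, remainder 14031.
Within the partial block the first minute is 1800 frames and each further minute 1798, so 7 further minute boundaries passed. Total skipped labels = 18 × 0 + 2 × 7 = 14.
Non-drop label index = 14031 + 14 = 14045; at 30 labels/s that is 00:07:48:05, i.e. DF 00:07:48;05.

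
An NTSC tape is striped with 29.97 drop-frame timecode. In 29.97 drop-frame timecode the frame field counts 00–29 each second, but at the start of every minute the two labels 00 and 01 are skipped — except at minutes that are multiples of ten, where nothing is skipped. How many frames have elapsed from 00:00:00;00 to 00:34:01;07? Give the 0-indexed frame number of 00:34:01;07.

Complete 10-minute blocks: 3, each 17982 frames → 53946.
Remaining 4 whole minutes in the current block: 1800 + 3 × 1798 = 7194 frames.
Within the current minute: 1 × 30 + 7 − 2 = 35 (labels ;00/;01 skipped at this minute). Total = 53946 + 7194 + 35 = 61175.

61175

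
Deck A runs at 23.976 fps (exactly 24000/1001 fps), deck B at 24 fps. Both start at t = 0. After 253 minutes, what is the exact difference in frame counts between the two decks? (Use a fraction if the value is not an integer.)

253 min = 15180 s.
A emits 24000/1001 × 15180 = 33120000/91 frames; B emits 24 × 15180 = 364320.
Difference = 33120/91 frames (≈ 363.9560); B is ahead of A.

33120/91 frames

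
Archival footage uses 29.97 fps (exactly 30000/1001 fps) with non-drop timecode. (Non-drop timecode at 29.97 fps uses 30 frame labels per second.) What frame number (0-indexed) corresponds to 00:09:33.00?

Total seconds to the label: (0 × 3600 + 9 × 60 + 33) = 573.
Frame index = 573 × 30 + 0 = 17190.

17190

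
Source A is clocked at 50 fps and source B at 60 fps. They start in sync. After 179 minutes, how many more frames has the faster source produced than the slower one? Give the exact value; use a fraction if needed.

179 min = 10740 s.
A emits 50 × 10740 = 537000 frames; B emits 60 × 10740 = 644400.
Difference = 107400 frames; B is ahead of A.

107400 frames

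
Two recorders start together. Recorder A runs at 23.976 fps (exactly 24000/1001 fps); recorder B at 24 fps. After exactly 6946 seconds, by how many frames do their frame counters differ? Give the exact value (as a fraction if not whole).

A emits 24000/1001 × 6946 = 166704000/1001 frames; B emits 24 × 6946 = 166704.
Difference = 166704/1001 frames (≈ 166.5375); B is ahead of A.

166704/1001 frames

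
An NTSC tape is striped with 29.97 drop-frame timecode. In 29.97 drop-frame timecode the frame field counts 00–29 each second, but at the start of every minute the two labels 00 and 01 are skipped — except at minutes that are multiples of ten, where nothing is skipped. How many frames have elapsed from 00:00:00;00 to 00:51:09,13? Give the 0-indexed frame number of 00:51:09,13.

Complete 10-minute blocks: 5, each 17982 frames → 89910.
Remaining 1 whole minute in the current block: 1800 + 0 × 1798 = 1800 frames.
Within the current minute: 9 × 30 + 13 − 2 = 281 (labels ;00/;01 skipped at this minute). Total = 89910 + 1800 + 281 = 91991.

91991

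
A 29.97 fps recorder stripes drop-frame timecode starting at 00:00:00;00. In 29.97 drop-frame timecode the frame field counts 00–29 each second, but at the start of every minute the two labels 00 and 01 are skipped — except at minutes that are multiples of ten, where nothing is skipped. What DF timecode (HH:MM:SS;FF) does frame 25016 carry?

Ten DF minutes hold 17982 frames, so frame 25016 lies in block 1 (frames 17982–35963) with 7034 frames into that block.
The block's first minute is 1800 frames and the rest 1798 each; 7034 frames reaches minute 3, so 1 × 18 + 3 × 2 = 24 labels have been skipped so far.
Adding those back, label number 25016 + 24 = 25040 at 30 labels/s is 834 s + 20 f = 0 h 13 min 54 s frame 20, i.e. 00:13:54;20.

00:13:54;20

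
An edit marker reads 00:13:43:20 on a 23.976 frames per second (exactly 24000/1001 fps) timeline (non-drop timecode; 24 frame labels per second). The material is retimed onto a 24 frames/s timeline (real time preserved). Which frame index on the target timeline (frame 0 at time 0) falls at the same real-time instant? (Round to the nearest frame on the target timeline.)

Source frame index: (0×3600 + 13×60 + 43) × 24 + 20 = 19772.
Real time: 19772 / (24000/1001) = 4947943/6000 s.
Target frame: (4947943/6000) × (24) = 4947943/250 ≈ 19791.772 → 19792.

frame 19792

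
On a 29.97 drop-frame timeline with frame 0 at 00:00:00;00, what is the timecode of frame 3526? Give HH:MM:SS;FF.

Each 10-minute DF block holds 10 × 60 × 30 − 9 × 2 = 17982 frames. 3526 ÷ 17982 → 0 full blocks, remainder 3526.
Within the partial block the first minute is 1800 frames and each further minute 1798, so 1 further minute boundary passed. Total skipped labels = 18 × 0 + 2 × 1 = 2.
Non-drop label index = 3526 + 2 = 3528; at 30 labels/s that is 00:01:57:18, i.e. DF 00:01:57;18.

00:01:57;18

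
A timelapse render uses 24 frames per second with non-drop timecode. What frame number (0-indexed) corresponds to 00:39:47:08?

frame 57296

Total seconds to the label: (0 × 3600 + 39 × 60 + 47) = 2387.
Frame index = 2387 × 24 + 8 = 57296.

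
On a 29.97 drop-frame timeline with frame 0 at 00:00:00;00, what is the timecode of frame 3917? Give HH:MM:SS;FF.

00:02:10;21

Each 10-minute DF block holds 10 × 60 × 30 − 9 × 2 = 17982 frames. 3917 ÷ 17982 → 0 full blocks, remainder 3917.
Within the partial block the first minute is 1800 frames and each further minute 1798, so 2 further minute boundaries passed. Total skipped labels = 18 × 0 + 2 × 2 = 4.
Non-drop label index = 3917 + 4 = 3921; at 30 labels/s that is 00:02:10:21, i.e. DF 00:02:10;21.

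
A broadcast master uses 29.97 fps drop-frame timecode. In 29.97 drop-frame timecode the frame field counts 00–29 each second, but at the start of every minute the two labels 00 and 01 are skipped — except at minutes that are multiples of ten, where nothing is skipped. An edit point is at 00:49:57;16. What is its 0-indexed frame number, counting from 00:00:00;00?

Complete 10-minute blocks: 4, each 17982 frames → 71928.
Remaining 9 whole minutes in the current block: 1800 + 8 × 1798 = 16184 frames.
Within the current minute: 57 × 30 + 16 − 2 = 1724 (labels ;00/;01 skipped at this minute). Total = 71928 + 16184 + 1724 = 89836.

89836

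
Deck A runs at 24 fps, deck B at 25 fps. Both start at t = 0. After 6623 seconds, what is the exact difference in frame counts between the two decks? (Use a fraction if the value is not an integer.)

A emits 24 × 6623 = 158952 frames; B emits 25 × 6623 = 165575.
Difference = 6623 frames; B is ahead of A.

6623 frames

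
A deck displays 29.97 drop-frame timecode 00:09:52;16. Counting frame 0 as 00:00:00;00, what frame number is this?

Complete 10-minute blocks: 0, each 17982 frames → 0.
Remaining 9 whole minutes in the current block: 1800 + 8 × 1798 = 16184 frames.
Within the current minute: 52 × 30 + 16 − 2 = 1574 (labels ;00/;01 skipped at this minute). Total = 0 + 16184 + 1574 = 17758.

17758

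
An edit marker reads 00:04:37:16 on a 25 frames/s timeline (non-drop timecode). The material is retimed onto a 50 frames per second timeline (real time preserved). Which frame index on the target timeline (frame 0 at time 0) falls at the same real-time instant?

Source frame index: (0×3600 + 4×60 + 37) × 25 + 16 = 6941.
Real time: 6941 / (25) = 6941/25 s.
Target frame: (6941/25) × (50) = 13882.

frame 13882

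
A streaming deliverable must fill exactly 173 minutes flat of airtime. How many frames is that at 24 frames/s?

249120 frames

173 min = 10380 s.
Frames = 10380 × 24 = 249120.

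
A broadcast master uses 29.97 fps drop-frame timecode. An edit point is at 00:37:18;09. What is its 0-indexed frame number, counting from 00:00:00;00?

Complete 10-minute blocks: 3, each 17982 frames → 53946.
Remaining 7 whole minutes in the current block: 1800 + 6 × 1798 = 12588 frames.
Within the current minute: 18 × 30 + 9 − 2 = 547 (labels ;00/;01 skipped at this minute). Total = 53946 + 12588 + 547 = 67081.

67081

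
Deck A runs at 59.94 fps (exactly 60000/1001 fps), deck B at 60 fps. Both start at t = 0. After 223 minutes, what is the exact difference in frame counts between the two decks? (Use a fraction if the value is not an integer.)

223 min = 13380 s.
A emits 60000/1001 × 13380 = 802800000/1001 frames; B emits 60 × 13380 = 802800.
Difference = 802800/1001 frames (≈ 801.9980); B is ahead of A.

802800/1001 frames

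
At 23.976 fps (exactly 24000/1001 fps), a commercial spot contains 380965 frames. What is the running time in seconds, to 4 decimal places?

15889.4152 seconds

Running time = 380965 × 1001/24000 = 76269193/4800 s ≈ 15889.4152 s.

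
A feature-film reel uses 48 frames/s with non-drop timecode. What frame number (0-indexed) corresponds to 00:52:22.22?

frame 150838

Total seconds to the label: (0 × 3600 + 52 × 60 + 22) = 3142.
Frame index = 3142 × 48 + 22 = 150838.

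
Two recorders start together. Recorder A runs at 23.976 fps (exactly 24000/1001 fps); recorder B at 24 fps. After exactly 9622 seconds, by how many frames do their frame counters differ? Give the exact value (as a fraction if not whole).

230928/1001 frames

A emits 24000/1001 × 9622 = 230928000/1001 frames; B emits 24 × 9622 = 230928.
Difference = 230928/1001 frames (≈ 230.6973); B is ahead of A.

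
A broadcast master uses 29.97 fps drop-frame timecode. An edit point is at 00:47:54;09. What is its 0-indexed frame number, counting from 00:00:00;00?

86143

As if non-drop at 30 labels/s: (0 × 3600 + 47 × 60 + 54) × 30 + 9 = 86229.
Minute boundaries passed: 47; those not divisible by 10: 47 − 4 = 43; dropped labels = 2 × 43 = 86.
Actual frame index = 86229 − 86 = 86143.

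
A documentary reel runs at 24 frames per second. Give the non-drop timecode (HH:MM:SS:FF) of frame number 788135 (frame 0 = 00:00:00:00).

09:07:18:23

788135 ÷ 24 = 32838 full seconds, remainder 23 frames.
32838 s = 9 h 7 min 18 s.
Timecode: 09:07:18:23.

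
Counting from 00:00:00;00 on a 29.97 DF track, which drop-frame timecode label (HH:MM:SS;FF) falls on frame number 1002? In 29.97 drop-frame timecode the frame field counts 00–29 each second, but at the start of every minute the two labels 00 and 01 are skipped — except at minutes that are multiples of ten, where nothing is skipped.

Ten DF minutes hold 17982 frames, so frame 1002 lies in block 0 (frames 0–17981) with 1002 frames into that block.
The block's first minute is 1800 frames and the rest 1798 each; 1002 frames reaches minute 0, so 0 × 18 + 0 × 2 = 0 labels have been skipped so far.
Adding those back, label number 1002 + 0 = 1002 at 30 labels/s is 33 s + 12 f = 0 h 0 min 33 s frame 12, i.e. 00:00:33;12.

00:00:33;12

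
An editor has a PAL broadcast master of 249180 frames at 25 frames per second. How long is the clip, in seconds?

9967.2 seconds

Running time = 249180 / (25) = 9967.2 s.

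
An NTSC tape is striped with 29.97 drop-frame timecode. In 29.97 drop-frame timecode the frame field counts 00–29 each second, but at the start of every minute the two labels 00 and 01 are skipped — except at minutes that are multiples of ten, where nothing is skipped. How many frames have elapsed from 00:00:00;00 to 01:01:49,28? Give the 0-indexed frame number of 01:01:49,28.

Complete 10-minute blocks: 6, each 17982 frames → 107892.
Remaining 1 whole minute in the current block: 1800 + 0 × 1798 = 1800 frames.
Within the current minute: 49 × 30 + 28 − 2 = 1496 (labels ;00/;01 skipped at this minute). Total = 107892 + 1800 + 1496 = 111188.

111188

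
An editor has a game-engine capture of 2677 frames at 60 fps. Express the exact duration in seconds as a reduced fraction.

Running time = 2677 ÷ (60) = 2677 × 1/60 = 2677/60 s.

2677/60 seconds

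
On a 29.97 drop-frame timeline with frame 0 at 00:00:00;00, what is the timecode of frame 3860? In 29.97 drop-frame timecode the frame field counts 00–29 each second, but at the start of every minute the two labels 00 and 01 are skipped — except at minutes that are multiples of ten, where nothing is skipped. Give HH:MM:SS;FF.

Ten DF minutes hold 17982 frames, so frame 3860 lies in block 0 (frames 0–17981) with 3860 frames into that block.
The block's first minute is 1800 frames and the rest 1798 each; 3860 frames reaches minute 2, so 0 × 18 + 2 × 2 = 4 labels have been skipped so far.
Adding those back, label number 3860 + 4 = 3864 at 30 labels/s is 128 s + 24 f = 0 h 2 min 8 s frame 24, i.e. 00:02:08;24.

00:02:08;24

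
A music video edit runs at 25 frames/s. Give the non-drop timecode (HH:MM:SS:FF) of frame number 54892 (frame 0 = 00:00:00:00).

00:36:35:17

54892 ÷ 25 = 2195 full seconds, remainder 17 frames.
2195 s = 0 h 36 min 35 s.
Timecode: 00:36:35:17.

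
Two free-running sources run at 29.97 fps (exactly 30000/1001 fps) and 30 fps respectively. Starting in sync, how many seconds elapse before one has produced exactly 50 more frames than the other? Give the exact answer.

5005/3 seconds

The gap grows by |30 − 30000/1001| = 30/1001 frames per second.
Time for a 50-frame gap: 50 ÷ (30/1001) = 5005/3 s.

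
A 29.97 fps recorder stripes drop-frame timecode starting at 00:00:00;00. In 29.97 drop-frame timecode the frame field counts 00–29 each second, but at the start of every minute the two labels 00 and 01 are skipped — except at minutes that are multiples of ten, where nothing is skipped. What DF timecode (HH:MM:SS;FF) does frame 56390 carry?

00:31:21;16

Each 10-minute DF block holds 10 × 60 × 30 − 9 × 2 = 17982 frames. 56390 ÷ 17982 → 3 full blocks, remainder 2444.
Within the partial block the first minute is 1800 frames and each further minute 1798, so 1 further minute boundary passed. Total skipped labels = 18 × 3 + 2 × 1 = 56.
Non-drop label index = 56390 + 56 = 56446; at 30 labels/s that is 00:31:21:16, i.e. DF 00:31:21;16.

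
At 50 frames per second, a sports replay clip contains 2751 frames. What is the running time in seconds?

55.02 seconds

Running time = 2751 / (50) = 55.02 s.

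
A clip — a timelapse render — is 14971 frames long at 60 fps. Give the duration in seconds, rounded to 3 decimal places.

Running time = 14971 × 1/60 = 14971/60 s ≈ 249.517 s.

249.517 seconds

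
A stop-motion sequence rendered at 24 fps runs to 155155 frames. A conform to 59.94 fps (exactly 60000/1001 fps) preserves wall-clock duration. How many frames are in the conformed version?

387500 frames

Target frames = source frames × (target rate / source rate) = 155155 × (60000/1001)/(24) = 155155 × 2500/1001 = 387500.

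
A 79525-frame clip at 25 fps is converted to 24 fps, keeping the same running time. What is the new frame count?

76344 frames

Target frames = source frames × (target rate / source rate) = 79525 × (24)/(25) = 79525 × 24/25 = 76344.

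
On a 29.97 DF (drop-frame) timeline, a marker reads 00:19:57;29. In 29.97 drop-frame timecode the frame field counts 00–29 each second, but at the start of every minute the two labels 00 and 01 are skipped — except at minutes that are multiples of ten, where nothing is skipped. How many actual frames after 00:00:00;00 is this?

35903

As if non-drop at 30 labels/s: (0 × 3600 + 19 × 60 + 57) × 30 + 29 = 35939.
Minute boundaries passed: 19; those not divisible by 10: 19 − 1 = 18; dropped labels = 2 × 18 = 36.
Actual frame index = 35939 − 36 = 35903.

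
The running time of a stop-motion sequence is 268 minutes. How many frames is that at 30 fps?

268 min = 16080 s.
Frames = 16080 × 30 = 482400.

482400 frames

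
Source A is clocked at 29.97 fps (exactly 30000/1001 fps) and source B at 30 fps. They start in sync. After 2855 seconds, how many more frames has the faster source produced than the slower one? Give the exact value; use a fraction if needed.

A emits 30000/1001 × 2855 = 85650000/1001 frames; B emits 30 × 2855 = 85650.
Difference = 85650/1001 frames (≈ 85.5644); B is ahead of A.

85650/1001 frames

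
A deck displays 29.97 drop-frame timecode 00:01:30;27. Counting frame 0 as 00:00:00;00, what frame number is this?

2725

As if non-drop at 30 labels/s: (0 × 3600 + 1 × 60 + 30) × 30 + 27 = 2727.
Minute boundaries passed: 1; those not divisible by 10: 1 − 0 = 1; dropped labels = 2 × 1 = 2.
Actual frame index = 2727 − 2 = 2725.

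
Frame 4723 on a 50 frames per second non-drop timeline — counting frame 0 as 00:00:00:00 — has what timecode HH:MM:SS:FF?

00:01:34:23

4723 ÷ 50 = 94 full seconds, remainder 23 frames.
94 s = 0 h 1 min 34 s.
Timecode: 00:01:34:23.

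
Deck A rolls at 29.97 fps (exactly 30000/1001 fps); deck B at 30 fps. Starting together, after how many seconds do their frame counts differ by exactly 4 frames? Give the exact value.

The gap grows by |30 − 30000/1001| = 30/1001 frames per second.
Time for a 4-frame gap: 4 ÷ (30/1001) = 2002/15 s.

2002/15 seconds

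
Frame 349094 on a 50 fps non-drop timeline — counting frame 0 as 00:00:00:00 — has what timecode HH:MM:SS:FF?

349094 ÷ 50 = 6981 full seconds, remainder 44 frames.
6981 s = 1 h 56 min 21 s.
Timecode: 01:56:21:44.

01:56:21:44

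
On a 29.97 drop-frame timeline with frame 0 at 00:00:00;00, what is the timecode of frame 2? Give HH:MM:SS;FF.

Ten DF minutes hold 17982 frames, so frame 2 lies in block 0 (frames 0–17981) with 2 frames into that block.
The block's first minute is 1800 frames and the rest 1798 each; 2 frames reaches minute 0, so 0 × 18 + 0 × 2 = 0 labels have been skipped so far.
Adding those back, label number 2 + 0 = 2 at 30 labels/s is 0 s + 2 f = 0 h 0 min 0 s frame 2, i.e. 00:00:00;02.

00:00:00;02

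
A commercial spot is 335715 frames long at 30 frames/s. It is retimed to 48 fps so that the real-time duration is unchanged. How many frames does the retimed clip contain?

Target frames = source frames × (target rate / source rate) = 335715 × (48)/(30) = 335715 × 8/5 = 537144.

537144 frames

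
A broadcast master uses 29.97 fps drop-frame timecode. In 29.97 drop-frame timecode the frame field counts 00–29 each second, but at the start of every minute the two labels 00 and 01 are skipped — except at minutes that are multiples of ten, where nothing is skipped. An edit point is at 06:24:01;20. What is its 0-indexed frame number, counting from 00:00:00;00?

As if non-drop at 30 labels/s: (6 × 3600 + 24 × 60 + 1) × 30 + 20 = 691250.
Minute boundaries passed: 384; those not divisible by 10: 384 − 38 = 346; dropped labels = 2 × 346 = 692.
Actual frame index = 691250 − 692 = 690558.

690558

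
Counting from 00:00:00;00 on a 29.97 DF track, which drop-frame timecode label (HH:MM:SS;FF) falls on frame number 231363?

Each 10-minute DF block holds 10 × 60 × 30 − 9 × 2 = 17982 frames. 231363 ÷ 17982 → 12 full blocks, remainder 15579.
Within the partial block the first minute is 1800 frames and each further minute 1798, so 8 further minute boundaries passed. Total skipped labels = 18 × 12 + 2 × 8 = 232.
Non-drop label index = 231363 + 232 = 231595; at 30 labels/s that is 02:08:39:25, i.e. DF 02:08:39;25.

02:08:39;25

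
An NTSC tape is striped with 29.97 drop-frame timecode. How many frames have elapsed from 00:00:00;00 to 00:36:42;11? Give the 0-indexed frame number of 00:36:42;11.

Complete 10-minute blocks: 3, each 17982 frames → 53946.
Remaining 6 whole minutes in the current block: 1800 + 5 × 1798 = 10790 frames.
Within the current minute: 42 × 30 + 11 − 2 = 1269 (labels ;00/;01 skipped at this minute). Total = 53946 + 10790 + 1269 = 66005.

66005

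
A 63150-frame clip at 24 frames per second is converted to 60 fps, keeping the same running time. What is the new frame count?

157875 frames

Target frames = source frames × (target rate / source rate) = 63150 × (60)/(24) = 63150 × 5/2 = 157875.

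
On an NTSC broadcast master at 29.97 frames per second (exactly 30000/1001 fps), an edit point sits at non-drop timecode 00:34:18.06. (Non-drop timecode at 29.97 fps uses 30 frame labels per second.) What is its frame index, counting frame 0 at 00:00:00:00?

Total seconds to the label: (0 × 3600 + 34 × 60 + 18) = 2058.
Frame index = 2058 × 30 + 6 = 61746.

61746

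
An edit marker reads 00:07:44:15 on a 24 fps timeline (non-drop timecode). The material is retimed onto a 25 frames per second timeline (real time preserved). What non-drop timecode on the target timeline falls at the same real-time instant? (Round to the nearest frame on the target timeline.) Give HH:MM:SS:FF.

Source frame index: (0×3600 + 7×60 + 44) × 24 + 15 = 11151.
Real time: 11151 / (24) = 3717/8 s.
Target frame: (3717/8) × (25) = 92925/8 ≈ 11615.625 → 11616.
At 25 labels/s: frame 11616 → 00:07:44:16.

00:07:44:16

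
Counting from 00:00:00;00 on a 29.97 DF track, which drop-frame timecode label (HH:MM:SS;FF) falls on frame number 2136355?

19:48:03;05

Each 10-minute DF block holds 10 × 60 × 30 − 9 × 2 = 17982 frames. 2136355 ÷ 17982 → 118 full blocks, remainder 14479.
Within the partial block the first minute is 1800 frames and each further minute 1798, so 8 further minute boundaries passed. Total skipped labels = 18 × 118 + 2 × 8 = 2140.
Non-drop label index = 2136355 + 2140 = 2138495; at 30 labels/s that is 19:48:03:05, i.e. DF 19:48:03;05.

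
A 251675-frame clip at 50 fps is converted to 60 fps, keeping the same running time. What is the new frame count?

Target frames = source frames × (target rate / source rate) = 251675 × (60)/(50) = 251675 × 6/5 = 302010.

302010 frames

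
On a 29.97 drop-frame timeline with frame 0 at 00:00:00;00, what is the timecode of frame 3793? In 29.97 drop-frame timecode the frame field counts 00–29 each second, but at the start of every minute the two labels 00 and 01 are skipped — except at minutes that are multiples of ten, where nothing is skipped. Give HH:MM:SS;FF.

Ten DF minutes hold 17982 frames, so frame 3793 lies in block 0 (frames 0–17981) with 3793 frames into that block.
The block's first minute is 1800 frames and the rest 1798 each; 3793 frames reaches minute 2, so 0 × 18 + 2 × 2 = 4 labels have been skipped so far.
Adding those back, label number 3793 + 4 = 3797 at 30 labels/s is 126 s + 17 f = 0 h 2 min 6 s frame 17, i.e. 00:02:06;17.

00:02:06;17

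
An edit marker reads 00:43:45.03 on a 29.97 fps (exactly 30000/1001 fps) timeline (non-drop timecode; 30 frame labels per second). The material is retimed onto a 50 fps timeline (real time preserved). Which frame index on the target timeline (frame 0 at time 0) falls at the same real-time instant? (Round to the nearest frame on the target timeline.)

frame 131386

Source frame index: (0×3600 + 43×60 + 45) × 30 + 3 = 78753.
Real time: 78753 / (30000/1001) = 26277251/10000 s.
Target frame: (26277251/10000) × (50) = 26277251/200 ≈ 131386.255 → 131386.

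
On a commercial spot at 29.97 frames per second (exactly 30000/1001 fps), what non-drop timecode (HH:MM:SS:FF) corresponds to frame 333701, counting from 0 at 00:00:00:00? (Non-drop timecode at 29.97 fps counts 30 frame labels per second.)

333701 ÷ 30 = 11123 full seconds, remainder 11 frames.
11123 s = 3 h 5 min 23 s.
Timecode: 03:05:23:11.

03:05:23:11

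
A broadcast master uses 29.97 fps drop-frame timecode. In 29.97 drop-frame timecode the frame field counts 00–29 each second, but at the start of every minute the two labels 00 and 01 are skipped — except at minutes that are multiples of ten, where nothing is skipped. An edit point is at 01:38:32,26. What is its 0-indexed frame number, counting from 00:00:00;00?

177208

Complete 10-minute blocks: 9, each 17982 frames → 161838.
Remaining 8 whole minutes in the current block: 1800 + 7 × 1798 = 14386 frames.
Within the current minute: 32 × 30 + 26 − 2 = 984 (labels ;00/;01 skipped at this minute). Total = 161838 + 14386 + 984 = 177208.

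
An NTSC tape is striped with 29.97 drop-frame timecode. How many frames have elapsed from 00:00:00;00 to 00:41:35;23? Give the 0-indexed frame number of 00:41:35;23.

74799

As if non-drop at 30 labels/s: (0 × 3600 + 41 × 60 + 35) × 30 + 23 = 74873.
Minute boundaries passed: 41; those not divisible by 10: 41 − 4 = 37; dropped labels = 2 × 37 = 74.
Actual frame index = 74873 − 74 = 74799.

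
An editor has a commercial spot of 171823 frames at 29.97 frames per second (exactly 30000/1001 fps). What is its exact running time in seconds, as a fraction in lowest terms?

171994823/30000 seconds

Running time = 171823 ÷ (30000/1001) = 171823 × 1001/30000 = 171994823/30000 s.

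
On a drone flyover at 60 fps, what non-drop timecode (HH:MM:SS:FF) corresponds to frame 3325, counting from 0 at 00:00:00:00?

3325 ÷ 60 = 55 full seconds, remainder 25 frames.
55 s = 0 h 0 min 55 s.
Timecode: 00:00:55:25.

00:00:55:25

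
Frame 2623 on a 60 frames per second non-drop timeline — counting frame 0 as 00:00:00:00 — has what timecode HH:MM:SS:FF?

00:00:43:43

2623 ÷ 60 = 43 full seconds, remainder 43 frames.
43 s = 0 h 0 min 43 s.
Timecode: 00:00:43:43.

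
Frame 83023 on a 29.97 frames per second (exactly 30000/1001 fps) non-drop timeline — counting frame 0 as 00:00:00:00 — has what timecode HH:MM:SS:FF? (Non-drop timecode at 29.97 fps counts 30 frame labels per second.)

83023 ÷ 30 = 2767 full seconds, remainder 13 frames.
2767 s = 0 h 46 min 7 s.
Timecode: 00:46:07:13.

00:46:07:13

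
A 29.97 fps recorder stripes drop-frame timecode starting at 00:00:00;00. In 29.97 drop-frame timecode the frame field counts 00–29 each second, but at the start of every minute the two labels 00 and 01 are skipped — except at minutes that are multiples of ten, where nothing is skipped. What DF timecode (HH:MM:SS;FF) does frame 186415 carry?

01:43:40;01

Each 10-minute DF block holds 10 × 60 × 30 − 9 × 2 = 17982 frames. 186415 ÷ 17982 → 10 full blocks, remainder 6595.
Within the partial block the first minute is 1800 frames and each further minute 1798, so 3 further minute boundaries passed. Total skipped labels = 18 × 10 + 2 × 3 = 186.
Non-drop label index = 186415 + 186 = 186601; at 30 labels/s that is 01:43:40:01, i.e. DF 01:43:40;01.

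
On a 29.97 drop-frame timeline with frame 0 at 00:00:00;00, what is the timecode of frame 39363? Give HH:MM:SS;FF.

Each 10-minute DF block holds 10 × 60 × 30 − 9 × 2 = 17982 frames. 39363 ÷ 17982 → 2 full blocks, remainder 3399.
Within the partial block the first minute is 1800 frames and each further minute 1798, so 1 further minute boundary passed. Total skipped labels = 18 × 2 + 2 × 1 = 38.
Non-drop label index = 39363 + 38 = 39401; at 30 labels/s that is 00:21:53:11, i.e. DF 00:21:53;11.

00:21:53;11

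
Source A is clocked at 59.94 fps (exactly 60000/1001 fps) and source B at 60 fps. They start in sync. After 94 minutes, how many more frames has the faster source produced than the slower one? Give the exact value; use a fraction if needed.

94 min = 5640 s.
A emits 60000/1001 × 5640 = 338400000/1001 frames; B emits 60 × 5640 = 338400.
Difference = 338400/1001 frames (≈ 338.0619); B is ahead of A.

338400/1001 frames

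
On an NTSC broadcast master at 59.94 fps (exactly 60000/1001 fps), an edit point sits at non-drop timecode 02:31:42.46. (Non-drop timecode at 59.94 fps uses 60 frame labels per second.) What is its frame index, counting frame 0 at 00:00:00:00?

Total seconds to the label: (2 × 3600 + 31 × 60 + 42) = 9102.
Frame index = 9102 × 60 + 46 = 546166.

546166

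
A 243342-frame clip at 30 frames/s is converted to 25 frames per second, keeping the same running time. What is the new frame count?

202785 frames

Target frames = source frames × (target rate / source rate) = 243342 × (25)/(30) = 243342 × 5/6 = 202785.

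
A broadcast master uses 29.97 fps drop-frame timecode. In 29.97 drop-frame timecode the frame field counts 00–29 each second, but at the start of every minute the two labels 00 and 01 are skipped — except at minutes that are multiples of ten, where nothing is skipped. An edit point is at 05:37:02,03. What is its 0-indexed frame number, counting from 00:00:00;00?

As if non-drop at 30 labels/s: (5 × 3600 + 37 × 60 + 2) × 30 + 3 = 606663.
Minute boundaries passed: 337; those not divisible by 10: 337 − 33 = 304; dropped labels = 2 × 304 = 608.
Actual frame index = 606663 − 608 = 606055.

606055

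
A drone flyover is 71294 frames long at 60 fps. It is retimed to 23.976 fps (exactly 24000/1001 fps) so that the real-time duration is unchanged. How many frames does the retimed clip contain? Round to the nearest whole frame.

Frames at target rate = 71294 × (24000/1001) / (60) = 28517600/1001 ≈ 28489.111.
Nearest whole frame: 28489.

28489 frames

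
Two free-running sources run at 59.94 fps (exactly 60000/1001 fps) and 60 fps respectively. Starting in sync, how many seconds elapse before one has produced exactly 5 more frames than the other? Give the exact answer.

The gap grows by |60 − 60000/1001| = 60/1001 frames per second.
Time for a 5-frame gap: 5 ÷ (60/1001) = 1001/12 s.

1001/12 seconds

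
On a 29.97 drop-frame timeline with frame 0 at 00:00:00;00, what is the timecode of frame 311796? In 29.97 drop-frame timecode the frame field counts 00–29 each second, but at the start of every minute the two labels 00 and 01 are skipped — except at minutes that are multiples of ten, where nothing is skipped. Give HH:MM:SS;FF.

02:53:23;18

Ten DF minutes hold 17982 frames, so frame 311796 lies in block 17 (frames 305694–323675) with 6102 frames into that block.
The block's first minute is 1800 frames and the rest 1798 each; 6102 frames reaches minute 3, so 17 × 18 + 3 × 2 = 312 labels have been skipped so far.
Adding those back, label number 311796 + 312 = 312108 at 30 labels/s is 10403 s + 18 f = 2 h 53 min 23 s frame 18, i.e. 02:53:23;18.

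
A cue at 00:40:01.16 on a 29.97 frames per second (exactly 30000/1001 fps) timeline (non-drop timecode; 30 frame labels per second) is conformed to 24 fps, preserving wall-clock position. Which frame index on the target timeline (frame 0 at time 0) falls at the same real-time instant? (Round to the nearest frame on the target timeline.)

frame 57694

Source frame index: (0×3600 + 40×60 + 1) × 30 + 16 = 72046.
Real time: 72046 / (30000/1001) = 36059023/15000 s.
Target frame: (36059023/15000) × (24) = 36059023/625 ≈ 57694.437 → 57694.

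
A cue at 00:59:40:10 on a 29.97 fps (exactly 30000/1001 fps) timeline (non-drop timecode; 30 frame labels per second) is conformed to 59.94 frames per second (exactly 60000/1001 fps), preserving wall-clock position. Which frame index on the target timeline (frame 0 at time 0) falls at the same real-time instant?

Source frame index: (0×3600 + 59×60 + 40) × 30 + 10 = 107410.
Real time: 107410 / (30000/1001) = 10751741/3000 s.
Target frame: (10751741/3000) × (60000/1001) = 214820.

frame 214820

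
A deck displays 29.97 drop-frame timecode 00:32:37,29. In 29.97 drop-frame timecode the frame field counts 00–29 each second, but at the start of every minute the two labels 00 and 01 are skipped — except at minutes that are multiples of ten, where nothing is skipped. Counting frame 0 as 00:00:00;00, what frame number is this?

58681

Complete 10-minute blocks: 3, each 17982 frames → 53946.
Remaining 2 whole minutes in the current block: 1800 + 1 × 1798 = 3598 frames.
Within the current minute: 37 × 30 + 29 − 2 = 1137 (labels ;00/;01 skipped at this minute). Total = 53946 + 3598 + 1137 = 58681.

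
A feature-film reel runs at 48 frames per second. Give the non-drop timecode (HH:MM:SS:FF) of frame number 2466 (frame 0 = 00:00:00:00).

00:00:51:18

2466 ÷ 48 = 51 full seconds, remainder 18 frames.
51 s = 0 h 0 min 51 s.
Timecode: 00:00:51:18.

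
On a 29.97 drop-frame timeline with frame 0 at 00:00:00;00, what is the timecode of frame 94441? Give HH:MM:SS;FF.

00:52:31;05

Ten DF minutes hold 17982 frames, so frame 94441 lies in block 5 (frames 89910–107891) with 4531 frames into that block.
The block's first minute is 1800 frames and the rest 1798 each; 4531 frames reaches minute 2, so 5 × 18 + 2 × 2 = 94 labels have been skipped so far.
Adding those back, label number 94441 + 94 = 94535 at 30 labels/s is 3151 s + 5 f = 0 h 52 min 31 s frame 5, i.e. 00:52:31;05.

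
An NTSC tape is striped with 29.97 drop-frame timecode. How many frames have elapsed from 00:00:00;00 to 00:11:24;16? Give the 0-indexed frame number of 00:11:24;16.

As if non-drop at 30 labels/s: (0 × 3600 + 11 × 60 + 24) × 30 + 16 = 20536.
Minute boundaries passed: 11; those not divisible by 10: 11 − 1 = 10; dropped labels = 2 × 10 = 20.
Actual frame index = 20536 − 20 = 20516.

20516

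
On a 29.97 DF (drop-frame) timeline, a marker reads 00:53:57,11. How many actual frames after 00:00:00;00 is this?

Complete 10-minute blocks: 5, each 17982 frames → 89910.
Remaining 3 whole minutes in the current block: 1800 + 2 × 1798 = 5396 frames.
Within the current minute: 57 × 30 + 11 − 2 = 1719 (labels ;00/;01 skipped at this minute). Total = 89910 + 5396 + 1719 = 97025.

97025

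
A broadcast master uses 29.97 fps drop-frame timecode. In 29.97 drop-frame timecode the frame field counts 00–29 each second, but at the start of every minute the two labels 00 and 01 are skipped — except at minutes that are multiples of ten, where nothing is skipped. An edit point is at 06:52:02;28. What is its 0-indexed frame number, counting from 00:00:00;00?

Complete 10-minute blocks: 41, each 17982 frames → 737262.
Remaining 2 whole minutes in the current block: 1800 + 1 × 1798 = 3598 frames.
Within the current minute: 2 × 30 + 28 − 2 = 86 (labels ;00/;01 skipped at this minute). Total = 737262 + 3598 + 86 = 740946.

740946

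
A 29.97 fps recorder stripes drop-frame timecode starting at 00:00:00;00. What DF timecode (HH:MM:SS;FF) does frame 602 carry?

00:00:20;02

Ten DF minutes hold 17982 frames, so frame 602 lies in block 0 (frames 0–17981) with 602 frames into that block.
The block's first minute is 1800 frames and the rest 1798 each; 602 frames reaches minute 0, so 0 × 18 + 0 × 2 = 0 labels have been skipped so far.
Adding those back, label number 602 + 0 = 602 at 30 labels/s is 20 s + 2 f = 0 h 0 min 20 s frame 2, i.e. 00:00:20;02.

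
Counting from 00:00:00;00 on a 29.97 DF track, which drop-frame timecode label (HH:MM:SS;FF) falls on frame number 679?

00:00:22;19

Each 10-minute DF block holds 10 × 60 × 30 − 9 × 2 = 17982 frames. 679 ÷ 17982 → 0 full blocks, remainder 679.
Within the partial block the first minute is 1800 frames and each further minute 1798, so 0 further minute boundaries passed. Total skipped labels = 18 × 0 + 2 × 0 = 0.
Non-drop label index = 679 + 0 = 679; at 30 labels/s that is 00:00:22:19, i.e. DF 00:00:22;19.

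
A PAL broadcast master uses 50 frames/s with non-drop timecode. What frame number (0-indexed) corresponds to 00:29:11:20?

Total seconds to the label: (0 × 3600 + 29 × 60 + 11) = 1751.
Frame index = 1751 × 50 + 20 = 87570.

87570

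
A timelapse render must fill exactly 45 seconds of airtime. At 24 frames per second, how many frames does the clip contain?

1080 frames

Frames = 45 × 24 = 1080.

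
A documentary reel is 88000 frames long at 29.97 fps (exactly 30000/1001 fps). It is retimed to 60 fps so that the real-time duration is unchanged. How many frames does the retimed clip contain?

176176 frames

Target frames = source frames × (target rate / source rate) = 88000 × (60)/(30000/1001) = 88000 × 1001/500 = 176176.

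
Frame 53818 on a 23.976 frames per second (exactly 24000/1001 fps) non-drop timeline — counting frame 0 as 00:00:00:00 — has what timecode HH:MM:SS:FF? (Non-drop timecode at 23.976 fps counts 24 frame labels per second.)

53818 ÷ 24 = 2242 full seconds, remainder 10 frames.
2242 s = 0 h 37 min 22 s.
Timecode: 00:37:22:10.

00:37:22:10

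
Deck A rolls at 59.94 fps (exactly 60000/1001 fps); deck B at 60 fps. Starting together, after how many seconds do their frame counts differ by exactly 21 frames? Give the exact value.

350.35 seconds

The gap grows by |60 − 60000/1001| = 60/1001 frames per second.
Time for a 21-frame gap: 21 ÷ (60/1001) = 350.35 s.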